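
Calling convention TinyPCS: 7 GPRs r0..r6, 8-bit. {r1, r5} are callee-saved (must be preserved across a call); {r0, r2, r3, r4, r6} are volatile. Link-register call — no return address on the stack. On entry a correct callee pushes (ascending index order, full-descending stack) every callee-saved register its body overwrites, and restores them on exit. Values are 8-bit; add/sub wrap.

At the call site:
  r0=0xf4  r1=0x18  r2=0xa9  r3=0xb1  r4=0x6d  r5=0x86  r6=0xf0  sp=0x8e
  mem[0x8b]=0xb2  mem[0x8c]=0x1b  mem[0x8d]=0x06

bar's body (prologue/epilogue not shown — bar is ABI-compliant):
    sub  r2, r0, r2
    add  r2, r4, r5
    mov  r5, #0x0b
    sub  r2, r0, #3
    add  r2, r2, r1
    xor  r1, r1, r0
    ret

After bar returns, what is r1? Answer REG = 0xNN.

prologue: push r1 -> mem[0x8d]=0x18, sp=0x8d
prologue: push r5 -> mem[0x8c]=0x86, sp=0x8c
body[0] sub  r2, r0, r2 -> r2=0x4b
body[1] add  r2, r4, r5 -> r2=0xf3
body[2] mov  r5, #0x0b -> r5=0x0b
body[3] sub  r2, r0, #3 -> r2=0xf1
body[4] add  r2, r2, r1 -> r2=0x09
body[5] xor  r1, r1, r0 -> r1=0xec
epilogue: pop r5=0x86, sp=0x8d
epilogue: pop r1=0x18, sp=0x8e
r1 is callee-saved -> restored

REG = 0x18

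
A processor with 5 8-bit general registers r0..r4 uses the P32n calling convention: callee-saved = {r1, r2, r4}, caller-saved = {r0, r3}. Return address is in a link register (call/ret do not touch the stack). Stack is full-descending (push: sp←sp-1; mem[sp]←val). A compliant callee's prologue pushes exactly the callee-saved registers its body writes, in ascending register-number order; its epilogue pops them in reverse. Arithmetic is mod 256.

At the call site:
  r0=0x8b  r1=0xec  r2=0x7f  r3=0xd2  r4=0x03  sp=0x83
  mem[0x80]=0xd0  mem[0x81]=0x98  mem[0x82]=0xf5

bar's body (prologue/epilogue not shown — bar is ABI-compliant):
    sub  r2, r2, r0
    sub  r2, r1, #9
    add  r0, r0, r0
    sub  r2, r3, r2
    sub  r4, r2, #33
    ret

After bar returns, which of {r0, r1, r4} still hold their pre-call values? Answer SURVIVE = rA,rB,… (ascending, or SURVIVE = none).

SURVIVE = r1,r4

prologue: push r2 -> mem[0x82]=0x7f, sp=0x82
prologue: push r4 -> mem[0x81]=0x03, sp=0x81
body[0] sub  r2, r2, r0 -> r2=0xf4
body[1] sub  r2, r1, #9 -> r2=0xe3
body[2] add  r0, r0, r0 -> r0=0x16
body[3] sub  r2, r3, r2 -> r2=0xef
body[4] sub  r4, r2, #33 -> r4=0xce
epilogue: pop r4=0x03, sp=0x82
epilogue: pop r2=0x7f, sp=0x83
r0: caller-saved, written=True
r1: callee-saved, written=False
r4: callee-saved, written=True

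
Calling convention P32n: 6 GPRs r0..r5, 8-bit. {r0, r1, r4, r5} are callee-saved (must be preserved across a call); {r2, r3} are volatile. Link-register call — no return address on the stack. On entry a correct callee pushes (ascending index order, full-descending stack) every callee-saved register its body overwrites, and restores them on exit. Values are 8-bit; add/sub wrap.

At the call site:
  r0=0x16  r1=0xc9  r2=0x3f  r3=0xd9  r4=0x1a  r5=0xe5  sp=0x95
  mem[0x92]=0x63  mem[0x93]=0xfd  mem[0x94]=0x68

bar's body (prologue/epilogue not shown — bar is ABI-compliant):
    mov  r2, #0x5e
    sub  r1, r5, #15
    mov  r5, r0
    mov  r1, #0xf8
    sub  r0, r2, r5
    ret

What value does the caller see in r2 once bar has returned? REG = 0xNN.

prologue: push r0 → mem[0x94]=0x16, sp=0x94
prologue: push r1 → mem[0x93]=0xc9, sp=0x93
prologue: push r5 → mem[0x92]=0xe5, sp=0x92
body[0] mov  r2, #0x5e → r2=0x5e
body[1] sub  r1, r5, #15 → r1=0xd6
body[2] mov  r5, r0 → r5=0x16
body[3] mov  r1, #0xf8 → r1=0xf8
body[4] sub  r0, r2, r5 → r0=0x48
epilogue: pop r5=0xe5, sp=0x93
epilogue: pop r1=0xc9, sp=0x94
epilogue: pop r0=0x16, sp=0x95
r2 is caller-saved → body value

REG = 0x5e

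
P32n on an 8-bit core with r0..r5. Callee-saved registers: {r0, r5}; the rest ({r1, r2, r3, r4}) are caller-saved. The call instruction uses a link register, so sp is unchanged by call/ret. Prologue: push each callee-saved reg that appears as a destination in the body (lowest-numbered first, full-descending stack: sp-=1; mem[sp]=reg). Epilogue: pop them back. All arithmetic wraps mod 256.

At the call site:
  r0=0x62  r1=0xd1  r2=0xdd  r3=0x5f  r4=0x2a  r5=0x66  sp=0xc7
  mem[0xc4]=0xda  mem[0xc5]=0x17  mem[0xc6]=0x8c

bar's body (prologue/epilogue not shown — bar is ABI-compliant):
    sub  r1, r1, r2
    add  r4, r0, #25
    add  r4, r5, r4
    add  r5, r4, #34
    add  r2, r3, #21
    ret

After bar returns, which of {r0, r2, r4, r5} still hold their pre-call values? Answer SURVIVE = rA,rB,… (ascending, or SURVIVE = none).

prologue: push r5 → mem[0xc6]=0x66, sp=0xc6
body[0] sub  r1, r1, r2 → r1=0xf4
body[1] add  r4, r0, #25 → r4=0x7b
body[2] add  r4, r5, r4 → r4=0xe1
body[3] add  r5, r4, #34 → r5=0x03
body[4] add  r2, r3, #21 → r2=0x74
epilogue: pop r5=0x66, sp=0xc7
r0: callee-saved, written=False
r2: caller-saved, written=True
r4: caller-saved, written=True
r5: callee-saved, written=True

SURVIVE = r0,r5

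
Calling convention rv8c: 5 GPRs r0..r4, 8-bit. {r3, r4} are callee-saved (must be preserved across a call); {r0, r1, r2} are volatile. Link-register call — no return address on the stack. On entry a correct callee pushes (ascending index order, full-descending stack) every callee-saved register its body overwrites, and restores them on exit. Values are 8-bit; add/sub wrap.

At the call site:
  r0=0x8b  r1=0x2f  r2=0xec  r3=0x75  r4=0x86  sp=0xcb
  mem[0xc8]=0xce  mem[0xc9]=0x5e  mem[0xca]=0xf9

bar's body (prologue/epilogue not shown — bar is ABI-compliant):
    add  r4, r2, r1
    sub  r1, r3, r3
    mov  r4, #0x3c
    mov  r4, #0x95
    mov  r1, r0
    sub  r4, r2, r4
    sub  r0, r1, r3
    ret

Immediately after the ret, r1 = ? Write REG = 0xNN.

REG = 0x8b

prologue: push r4 -> mem[0xca]=0x86, sp=0xca
body[0] add  r4, r2, r1 -> r4=0x1b
body[1] sub  r1, r3, r3 -> r1=0x00
body[2] mov  r4, #0x3c -> r4=0x3c
body[3] mov  r4, #0x95 -> r4=0x95
body[4] mov  r1, r0 -> r1=0x8b
body[5] sub  r4, r2, r4 -> r4=0x57
body[6] sub  r0, r1, r3 -> r0=0x16
epilogue: pop r4=0x86, sp=0xcb
r1 is caller-saved -> body value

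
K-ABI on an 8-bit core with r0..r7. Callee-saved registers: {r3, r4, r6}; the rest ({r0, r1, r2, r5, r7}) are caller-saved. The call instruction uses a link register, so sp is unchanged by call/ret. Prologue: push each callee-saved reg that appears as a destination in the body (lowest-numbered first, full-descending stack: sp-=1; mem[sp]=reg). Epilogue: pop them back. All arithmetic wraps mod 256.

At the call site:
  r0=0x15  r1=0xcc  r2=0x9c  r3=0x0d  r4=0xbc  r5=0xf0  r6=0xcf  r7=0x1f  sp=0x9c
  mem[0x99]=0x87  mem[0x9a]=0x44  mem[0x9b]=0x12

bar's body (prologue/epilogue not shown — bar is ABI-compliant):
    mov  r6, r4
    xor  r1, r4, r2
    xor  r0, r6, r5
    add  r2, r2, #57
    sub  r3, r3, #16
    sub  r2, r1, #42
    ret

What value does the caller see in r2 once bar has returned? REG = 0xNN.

prologue: push r3 → mem[0x9b]=0x0d, sp=0x9b
prologue: push r6 → mem[0x9a]=0xcf, sp=0x9a
body[0] mov  r6, r4 → r6=0xbc
body[1] xor  r1, r4, r2 → r1=0x20
body[2] xor  r0, r6, r5 → r0=0x4c
body[3] add  r2, r2, #57 → r2=0xd5
body[4] sub  r3, r3, #16 → r3=0xfd
body[5] sub  r2, r1, #42 → r2=0xf6
epilogue: pop r6=0xcf, sp=0x9b
epilogue: pop r3=0x0d, sp=0x9c
r2 is caller-saved → body value

REG = 0xf6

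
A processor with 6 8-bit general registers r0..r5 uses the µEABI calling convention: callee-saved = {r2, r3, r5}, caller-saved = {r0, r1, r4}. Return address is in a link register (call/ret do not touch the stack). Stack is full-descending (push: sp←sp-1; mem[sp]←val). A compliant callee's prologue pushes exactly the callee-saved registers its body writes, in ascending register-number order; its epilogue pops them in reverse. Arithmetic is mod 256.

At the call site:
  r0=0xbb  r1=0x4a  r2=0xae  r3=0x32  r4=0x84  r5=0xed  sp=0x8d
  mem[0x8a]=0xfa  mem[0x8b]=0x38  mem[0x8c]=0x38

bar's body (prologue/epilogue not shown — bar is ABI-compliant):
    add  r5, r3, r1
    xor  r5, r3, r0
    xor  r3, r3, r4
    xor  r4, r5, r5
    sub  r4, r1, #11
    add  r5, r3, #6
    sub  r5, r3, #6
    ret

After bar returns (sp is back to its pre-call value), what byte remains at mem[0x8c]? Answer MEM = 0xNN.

MEM = 0x32

prologue: push r3 -> mem[0x8c]=0x32, sp=0x8c
prologue: push r5 -> mem[0x8b]=0xed, sp=0x8b
body[0] add  r5, r3, r1 -> r5=0x7c
body[1] xor  r5, r3, r0 -> r5=0x89
body[2] xor  r3, r3, r4 -> r3=0xb6
body[3] xor  r4, r5, r5 -> r4=0x00
body[4] sub  r4, r1, #11 -> r4=0x3f
body[5] add  r5, r3, #6 -> r5=0xbc
body[6] sub  r5, r3, #6 -> r5=0xb0
epilogue: pop r5=0xed, sp=0x8c
epilogue: pop r3=0x32, sp=0x8d
prologue pushed ['r3', 'r5'] at ['0x8c', '0x8b']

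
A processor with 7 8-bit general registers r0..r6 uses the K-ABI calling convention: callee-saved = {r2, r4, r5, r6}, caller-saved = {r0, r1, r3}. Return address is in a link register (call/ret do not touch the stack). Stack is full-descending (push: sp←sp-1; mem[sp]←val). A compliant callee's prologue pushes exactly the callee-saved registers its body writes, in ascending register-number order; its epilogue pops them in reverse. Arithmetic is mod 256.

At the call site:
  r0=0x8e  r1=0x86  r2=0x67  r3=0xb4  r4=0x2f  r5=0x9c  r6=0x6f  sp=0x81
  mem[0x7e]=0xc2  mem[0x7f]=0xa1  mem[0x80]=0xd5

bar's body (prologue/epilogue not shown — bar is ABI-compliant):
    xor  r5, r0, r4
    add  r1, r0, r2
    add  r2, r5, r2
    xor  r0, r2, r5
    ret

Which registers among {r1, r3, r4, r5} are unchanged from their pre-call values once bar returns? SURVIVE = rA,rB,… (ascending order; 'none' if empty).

SURVIVE = r3,r4,r5

prologue: push r2 → mem[0x80]=0x67, sp=0x80
prologue: push r5 → mem[0x7f]=0x9c, sp=0x7f
body[0] xor  r5, r0, r4 → r5=0xa1
body[1] add  r1, r0, r2 → r1=0xf5
body[2] add  r2, r5, r2 → r2=0x08
body[3] xor  r0, r2, r5 → r0=0xa9
epilogue: pop r5=0x9c, sp=0x80
epilogue: pop r2=0x67, sp=0x81
r1: caller-saved, written=True
r3: caller-saved, written=False
r4: callee-saved, written=False
r5: callee-saved, written=True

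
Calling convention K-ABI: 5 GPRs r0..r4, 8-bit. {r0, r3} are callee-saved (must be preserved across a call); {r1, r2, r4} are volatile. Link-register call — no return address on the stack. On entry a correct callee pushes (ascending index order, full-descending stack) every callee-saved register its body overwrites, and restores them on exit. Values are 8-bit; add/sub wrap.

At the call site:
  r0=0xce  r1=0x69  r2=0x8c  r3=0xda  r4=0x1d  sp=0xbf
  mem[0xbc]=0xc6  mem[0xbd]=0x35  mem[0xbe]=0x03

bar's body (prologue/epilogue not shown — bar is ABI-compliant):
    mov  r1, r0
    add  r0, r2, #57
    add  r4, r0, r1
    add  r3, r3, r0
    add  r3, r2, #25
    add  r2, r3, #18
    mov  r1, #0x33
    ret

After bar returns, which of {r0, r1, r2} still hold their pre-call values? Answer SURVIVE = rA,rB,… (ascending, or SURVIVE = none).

prologue: push r0 -> mem[0xbe]=0xce, sp=0xbe
prologue: push r3 -> mem[0xbd]=0xda, sp=0xbd
body[0] mov  r1, r0 -> r1=0xce
body[1] add  r0, r2, #57 -> r0=0xc5
body[2] add  r4, r0, r1 -> r4=0x93
body[3] add  r3, r3, r0 -> r3=0x9f
body[4] add  r3, r2, #25 -> r3=0xa5
body[5] add  r2, r3, #18 -> r2=0xb7
body[6] mov  r1, #0x33 -> r1=0x33
epilogue: pop r3=0xda, sp=0xbe
epilogue: pop r0=0xce, sp=0xbf
r0: callee-saved, written=True
r1: caller-saved, written=True
r2: caller-saved, written=True

SURVIVE = r0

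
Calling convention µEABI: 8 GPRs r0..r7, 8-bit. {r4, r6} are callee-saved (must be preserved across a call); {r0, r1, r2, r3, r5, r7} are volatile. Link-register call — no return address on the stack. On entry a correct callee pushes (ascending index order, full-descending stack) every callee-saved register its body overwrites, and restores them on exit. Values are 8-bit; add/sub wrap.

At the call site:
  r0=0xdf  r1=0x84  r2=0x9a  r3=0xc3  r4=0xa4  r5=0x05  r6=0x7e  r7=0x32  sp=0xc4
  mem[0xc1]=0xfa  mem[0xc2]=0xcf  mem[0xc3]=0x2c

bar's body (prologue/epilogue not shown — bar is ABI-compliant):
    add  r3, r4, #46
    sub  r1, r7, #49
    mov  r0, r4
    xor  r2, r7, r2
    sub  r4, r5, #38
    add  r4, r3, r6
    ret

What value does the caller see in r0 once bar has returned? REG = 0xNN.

prologue: push r4 -> mem[0xc3]=0xa4, sp=0xc3
body[0] add  r3, r4, #46 -> r3=0xd2
body[1] sub  r1, r7, #49 -> r1=0x01
body[2] mov  r0, r4 -> r0=0xa4
body[3] xor  r2, r7, r2 -> r2=0xa8
body[4] sub  r4, r5, #38 -> r4=0xdf
body[5] add  r4, r3, r6 -> r4=0x50
epilogue: pop r4=0xa4, sp=0xc4
r0 is caller-saved -> body value

REG = 0xa4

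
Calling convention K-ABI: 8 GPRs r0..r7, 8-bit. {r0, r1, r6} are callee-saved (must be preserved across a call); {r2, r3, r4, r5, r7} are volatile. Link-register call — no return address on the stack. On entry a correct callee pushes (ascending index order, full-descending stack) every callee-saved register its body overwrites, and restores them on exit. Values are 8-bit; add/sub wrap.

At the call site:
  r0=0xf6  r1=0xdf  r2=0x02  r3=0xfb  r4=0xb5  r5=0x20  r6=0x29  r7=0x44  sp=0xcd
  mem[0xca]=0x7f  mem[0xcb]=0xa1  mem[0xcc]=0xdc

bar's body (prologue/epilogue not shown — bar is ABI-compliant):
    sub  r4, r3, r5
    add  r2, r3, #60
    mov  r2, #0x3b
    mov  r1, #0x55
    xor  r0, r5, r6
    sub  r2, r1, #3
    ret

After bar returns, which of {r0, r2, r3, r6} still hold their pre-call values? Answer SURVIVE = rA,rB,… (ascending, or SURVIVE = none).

prologue: push r0 → mem[0xcc]=0xf6, sp=0xcc
prologue: push r1 → mem[0xcb]=0xdf, sp=0xcb
body[0] sub  r4, r3, r5 → r4=0xdb
body[1] add  r2, r3, #60 → r2=0x37
body[2] mov  r2, #0x3b → r2=0x3b
body[3] mov  r1, #0x55 → r1=0x55
body[4] xor  r0, r5, r6 → r0=0x09
body[5] sub  r2, r1, #3 → r2=0x52
epilogue: pop r1=0xdf, sp=0xcc
epilogue: pop r0=0xf6, sp=0xcd
r0: callee-saved, written=True
r2: caller-saved, written=True
r3: caller-saved, written=False
r6: callee-saved, written=False

SURVIVE = r0,r3,r6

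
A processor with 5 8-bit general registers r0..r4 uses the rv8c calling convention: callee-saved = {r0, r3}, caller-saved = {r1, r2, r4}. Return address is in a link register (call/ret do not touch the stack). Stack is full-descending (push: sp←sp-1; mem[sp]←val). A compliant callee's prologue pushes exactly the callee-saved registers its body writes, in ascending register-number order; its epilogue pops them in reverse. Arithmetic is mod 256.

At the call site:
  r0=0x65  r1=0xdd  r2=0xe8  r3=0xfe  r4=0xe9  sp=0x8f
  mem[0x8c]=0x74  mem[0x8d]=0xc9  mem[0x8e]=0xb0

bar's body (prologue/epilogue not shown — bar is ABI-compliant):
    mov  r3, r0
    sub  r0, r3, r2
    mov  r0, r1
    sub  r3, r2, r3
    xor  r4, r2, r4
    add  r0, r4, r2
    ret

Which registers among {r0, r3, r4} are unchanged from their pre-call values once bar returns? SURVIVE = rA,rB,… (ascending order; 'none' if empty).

prologue: push r0 → mem[0x8e]=0x65, sp=0x8e
prologue: push r3 → mem[0x8d]=0xfe, sp=0x8d
body[0] mov  r3, r0 → r3=0x65
body[1] sub  r0, r3, r2 → r0=0x7d
body[2] mov  r0, r1 → r0=0xdd
body[3] sub  r3, r2, r3 → r3=0x83
body[4] xor  r4, r2, r4 → r4=0x01
body[5] add  r0, r4, r2 → r0=0xe9
epilogue: pop r3=0xfe, sp=0x8e
epilogue: pop r0=0x65, sp=0x8f
r0: callee-saved, written=True
r3: callee-saved, written=True
r4: caller-saved, written=True

SURVIVE = r0,r3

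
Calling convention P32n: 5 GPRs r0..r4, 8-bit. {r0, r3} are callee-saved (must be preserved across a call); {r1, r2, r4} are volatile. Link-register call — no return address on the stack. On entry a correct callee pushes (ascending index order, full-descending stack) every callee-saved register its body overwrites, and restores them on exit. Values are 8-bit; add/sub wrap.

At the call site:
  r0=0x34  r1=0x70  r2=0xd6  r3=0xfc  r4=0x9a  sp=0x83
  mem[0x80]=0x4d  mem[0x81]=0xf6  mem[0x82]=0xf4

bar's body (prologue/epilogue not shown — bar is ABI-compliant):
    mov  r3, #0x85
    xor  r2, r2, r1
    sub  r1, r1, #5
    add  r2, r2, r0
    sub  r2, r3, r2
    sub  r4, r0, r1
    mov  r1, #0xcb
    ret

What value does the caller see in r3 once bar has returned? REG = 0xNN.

prologue: push r3 → mem[0x82]=0xfc, sp=0x82
body[0] mov  r3, #0x85 → r3=0x85
body[1] xor  r2, r2, r1 → r2=0xa6
body[2] sub  r1, r1, #5 → r1=0x6b
body[3] add  r2, r2, r0 → r2=0xda
body[4] sub  r2, r3, r2 → r2=0xab
body[5] sub  r4, r0, r1 → r4=0xc9
body[6] mov  r1, #0xcb → r1=0xcb
epilogue: pop r3=0xfc, sp=0x83
r3 is callee-saved → restored

REG = 0xfc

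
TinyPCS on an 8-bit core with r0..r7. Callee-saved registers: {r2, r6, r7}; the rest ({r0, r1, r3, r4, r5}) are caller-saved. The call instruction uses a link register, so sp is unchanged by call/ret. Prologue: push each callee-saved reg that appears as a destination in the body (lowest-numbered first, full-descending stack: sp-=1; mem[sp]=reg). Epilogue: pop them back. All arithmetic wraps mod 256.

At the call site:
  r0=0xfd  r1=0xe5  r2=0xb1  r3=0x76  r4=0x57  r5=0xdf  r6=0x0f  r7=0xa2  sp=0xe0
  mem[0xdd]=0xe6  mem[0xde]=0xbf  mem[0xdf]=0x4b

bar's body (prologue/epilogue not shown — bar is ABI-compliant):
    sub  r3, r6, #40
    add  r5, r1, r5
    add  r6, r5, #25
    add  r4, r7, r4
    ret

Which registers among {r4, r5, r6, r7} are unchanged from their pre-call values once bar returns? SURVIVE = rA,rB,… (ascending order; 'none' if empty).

prologue: push r6 → mem[0xdf]=0x0f, sp=0xdf
body[0] sub  r3, r6, #40 → r3=0xe7
body[1] add  r5, r1, r5 → r5=0xc4
body[2] add  r6, r5, #25 → r6=0xdd
body[3] add  r4, r7, r4 → r4=0xf9
epilogue: pop r6=0x0f, sp=0xe0
r4: caller-saved, written=True
r5: caller-saved, written=True
r6: callee-saved, written=True
r7: callee-saved, written=False

SURVIVE = r6,r7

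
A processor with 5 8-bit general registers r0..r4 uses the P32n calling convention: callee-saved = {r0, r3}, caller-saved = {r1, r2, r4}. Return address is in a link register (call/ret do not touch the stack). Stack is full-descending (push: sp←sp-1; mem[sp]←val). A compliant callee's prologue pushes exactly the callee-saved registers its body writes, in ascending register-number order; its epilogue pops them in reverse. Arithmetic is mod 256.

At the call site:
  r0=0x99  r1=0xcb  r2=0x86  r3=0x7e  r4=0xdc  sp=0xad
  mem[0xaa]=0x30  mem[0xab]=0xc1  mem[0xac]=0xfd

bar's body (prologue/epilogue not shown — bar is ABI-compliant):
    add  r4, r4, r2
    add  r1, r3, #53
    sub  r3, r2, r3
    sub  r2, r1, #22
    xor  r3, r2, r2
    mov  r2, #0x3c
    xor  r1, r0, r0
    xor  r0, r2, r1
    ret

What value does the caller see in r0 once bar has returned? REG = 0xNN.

REG = 0x99

prologue: push r0 -> mem[0xac]=0x99, sp=0xac
prologue: push r3 -> mem[0xab]=0x7e, sp=0xab
body[0] add  r4, r4, r2 -> r4=0x62
body[1] add  r1, r3, #53 -> r1=0xb3
body[2] sub  r3, r2, r3 -> r3=0x08
body[3] sub  r2, r1, #22 -> r2=0x9d
body[4] xor  r3, r2, r2 -> r3=0x00
body[5] mov  r2, #0x3c -> r2=0x3c
body[6] xor  r1, r0, r0 -> r1=0x00
body[7] xor  r0, r2, r1 -> r0=0x3c
epilogue: pop r3=0x7e, sp=0xac
epilogue: pop r0=0x99, sp=0xad
r0 is callee-saved -> restored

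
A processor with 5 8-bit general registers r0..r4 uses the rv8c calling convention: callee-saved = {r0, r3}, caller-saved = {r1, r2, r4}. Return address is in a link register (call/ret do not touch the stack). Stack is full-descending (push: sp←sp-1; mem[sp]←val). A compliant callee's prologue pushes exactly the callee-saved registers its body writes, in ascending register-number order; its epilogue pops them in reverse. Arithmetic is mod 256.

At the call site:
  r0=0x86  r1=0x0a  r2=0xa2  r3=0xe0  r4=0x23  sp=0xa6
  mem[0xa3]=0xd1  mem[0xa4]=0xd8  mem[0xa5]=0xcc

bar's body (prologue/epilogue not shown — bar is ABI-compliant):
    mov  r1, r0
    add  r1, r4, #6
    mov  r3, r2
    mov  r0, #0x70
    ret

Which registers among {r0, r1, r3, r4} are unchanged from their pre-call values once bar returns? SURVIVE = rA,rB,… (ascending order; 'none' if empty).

SURVIVE = r0,r3,r4

prologue: push r0 → mem[0xa5]=0x86, sp=0xa5
prologue: push r3 → mem[0xa4]=0xe0, sp=0xa4
body[0] mov  r1, r0 → r1=0x86
body[1] add  r1, r4, #6 → r1=0x29
body[2] mov  r3, r2 → r3=0xa2
body[3] mov  r0, #0x70 → r0=0x70
epilogue: pop r3=0xe0, sp=0xa5
epilogue: pop r0=0x86, sp=0xa6
r0: callee-saved, written=True
r1: caller-saved, written=True
r3: callee-saved, written=True
r4: caller-saved, written=False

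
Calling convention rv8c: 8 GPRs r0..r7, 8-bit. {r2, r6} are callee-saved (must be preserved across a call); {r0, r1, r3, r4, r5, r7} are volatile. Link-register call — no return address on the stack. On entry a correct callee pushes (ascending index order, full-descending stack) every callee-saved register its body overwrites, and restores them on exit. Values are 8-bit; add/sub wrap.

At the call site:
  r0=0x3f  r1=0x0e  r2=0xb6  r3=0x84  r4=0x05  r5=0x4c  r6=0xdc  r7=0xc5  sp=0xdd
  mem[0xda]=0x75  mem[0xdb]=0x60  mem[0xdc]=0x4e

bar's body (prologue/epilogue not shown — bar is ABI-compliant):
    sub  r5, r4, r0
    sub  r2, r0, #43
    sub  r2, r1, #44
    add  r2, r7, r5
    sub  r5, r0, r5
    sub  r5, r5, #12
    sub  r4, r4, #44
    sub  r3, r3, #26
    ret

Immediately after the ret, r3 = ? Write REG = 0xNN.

prologue: push r2 → mem[0xdc]=0xb6, sp=0xdc
body[0] sub  r5, r4, r0 → r5=0xc6
body[1] sub  r2, r0, #43 → r2=0x14
body[2] sub  r2, r1, #44 → r2=0xe2
body[3] add  r2, r7, r5 → r2=0x8b
body[4] sub  r5, r0, r5 → r5=0x79
body[5] sub  r5, r5, #12 → r5=0x6d
body[6] sub  r4, r4, #44 → r4=0xd9
body[7] sub  r3, r3, #26 → r3=0x6a
epilogue: pop r2=0xb6, sp=0xdd
r3 is caller-saved → body value

REG = 0x6a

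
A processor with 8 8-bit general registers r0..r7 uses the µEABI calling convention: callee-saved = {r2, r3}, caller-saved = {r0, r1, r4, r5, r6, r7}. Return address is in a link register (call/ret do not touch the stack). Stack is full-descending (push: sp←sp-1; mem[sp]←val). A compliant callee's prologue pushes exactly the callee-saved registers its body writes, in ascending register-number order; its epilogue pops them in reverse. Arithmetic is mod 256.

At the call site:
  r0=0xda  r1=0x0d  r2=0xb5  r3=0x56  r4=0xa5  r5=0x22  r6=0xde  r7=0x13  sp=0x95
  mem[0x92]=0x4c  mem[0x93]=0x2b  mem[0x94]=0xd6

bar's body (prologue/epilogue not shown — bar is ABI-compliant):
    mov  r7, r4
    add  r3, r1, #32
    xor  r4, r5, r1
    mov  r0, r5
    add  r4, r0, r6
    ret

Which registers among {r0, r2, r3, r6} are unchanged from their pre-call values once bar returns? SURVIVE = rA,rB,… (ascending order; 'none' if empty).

prologue: push r3 → mem[0x94]=0x56, sp=0x94
body[0] mov  r7, r4 → r7=0xa5
body[1] add  r3, r1, #32 → r3=0x2d
body[2] xor  r4, r5, r1 → r4=0x2f
body[3] mov  r0, r5 → r0=0x22
body[4] add  r4, r0, r6 → r4=0x00
epilogue: pop r3=0x56, sp=0x95
r0: caller-saved, written=True
r2: callee-saved, written=False
r3: callee-saved, written=True
r6: caller-saved, written=False

SURVIVE = r2,r3,r6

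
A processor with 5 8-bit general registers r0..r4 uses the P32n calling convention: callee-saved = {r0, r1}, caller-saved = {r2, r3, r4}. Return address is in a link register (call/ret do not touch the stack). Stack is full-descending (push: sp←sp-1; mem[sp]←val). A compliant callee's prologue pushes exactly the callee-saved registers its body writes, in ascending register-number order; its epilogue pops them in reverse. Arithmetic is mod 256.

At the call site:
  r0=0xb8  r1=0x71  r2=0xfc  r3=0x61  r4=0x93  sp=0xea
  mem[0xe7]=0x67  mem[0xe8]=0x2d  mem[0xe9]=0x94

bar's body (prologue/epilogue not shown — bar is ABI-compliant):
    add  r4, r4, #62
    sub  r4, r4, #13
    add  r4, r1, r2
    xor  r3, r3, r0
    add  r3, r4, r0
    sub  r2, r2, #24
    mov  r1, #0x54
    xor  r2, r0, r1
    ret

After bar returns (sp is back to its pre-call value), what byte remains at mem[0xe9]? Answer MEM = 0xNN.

MEM = 0x71

prologue: push r1 → mem[0xe9]=0x71, sp=0xe9
body[0] add  r4, r4, #62 → r4=0xd1
body[1] sub  r4, r4, #13 → r4=0xc4
body[2] add  r4, r1, r2 → r4=0x6d
body[3] xor  r3, r3, r0 → r3=0xd9
body[4] add  r3, r4, r0 → r3=0x25
body[5] sub  r2, r2, #24 → r2=0xe4
body[6] mov  r1, #0x54 → r1=0x54
body[7] xor  r2, r0, r1 → r2=0xec
epilogue: pop r1=0x71, sp=0xea
prologue pushed ['r1'] at ['0xe9']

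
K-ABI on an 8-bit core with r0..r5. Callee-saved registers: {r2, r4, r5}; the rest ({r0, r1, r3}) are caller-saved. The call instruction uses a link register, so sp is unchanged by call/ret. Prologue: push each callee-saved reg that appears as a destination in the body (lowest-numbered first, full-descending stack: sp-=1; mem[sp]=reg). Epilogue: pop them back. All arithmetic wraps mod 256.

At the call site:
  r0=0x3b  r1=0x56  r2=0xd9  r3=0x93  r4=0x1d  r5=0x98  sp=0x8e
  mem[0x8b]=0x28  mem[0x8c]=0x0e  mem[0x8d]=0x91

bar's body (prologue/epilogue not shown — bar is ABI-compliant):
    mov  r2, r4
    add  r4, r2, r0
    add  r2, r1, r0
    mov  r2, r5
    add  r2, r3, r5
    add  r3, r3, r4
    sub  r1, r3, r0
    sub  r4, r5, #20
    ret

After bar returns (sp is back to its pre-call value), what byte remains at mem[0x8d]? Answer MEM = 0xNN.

MEM = 0xd9

prologue: push r2 → mem[0x8d]=0xd9, sp=0x8d
prologue: push r4 → mem[0x8c]=0x1d, sp=0x8c
body[0] mov  r2, r4 → r2=0x1d
body[1] add  r4, r2, r0 → r4=0x58
body[2] add  r2, r1, r0 → r2=0x91
body[3] mov  r2, r5 → r2=0x98
body[4] add  r2, r3, r5 → r2=0x2b
body[5] add  r3, r3, r4 → r3=0xeb
body[6] sub  r1, r3, r0 → r1=0xb0
body[7] sub  r4, r5, #20 → r4=0x84
epilogue: pop r4=0x1d, sp=0x8d
epilogue: pop r2=0xd9, sp=0x8e
prologue pushed ['r2', 'r4'] at ['0x8d', '0x8c']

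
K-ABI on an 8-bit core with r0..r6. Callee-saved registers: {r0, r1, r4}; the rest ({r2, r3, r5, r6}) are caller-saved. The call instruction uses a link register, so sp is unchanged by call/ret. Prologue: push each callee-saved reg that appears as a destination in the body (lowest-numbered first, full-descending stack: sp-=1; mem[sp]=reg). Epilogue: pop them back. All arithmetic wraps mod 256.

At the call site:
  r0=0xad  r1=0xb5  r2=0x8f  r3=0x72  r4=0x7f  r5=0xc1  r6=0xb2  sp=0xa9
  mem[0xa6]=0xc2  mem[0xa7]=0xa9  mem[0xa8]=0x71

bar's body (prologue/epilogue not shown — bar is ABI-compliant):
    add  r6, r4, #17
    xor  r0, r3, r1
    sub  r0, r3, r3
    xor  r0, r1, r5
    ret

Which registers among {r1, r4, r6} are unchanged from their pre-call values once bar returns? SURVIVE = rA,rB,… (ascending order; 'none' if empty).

SURVIVE = r1,r4

prologue: push r0 -> mem[0xa8]=0xad, sp=0xa8
body[0] add  r6, r4, #17 -> r6=0x90
body[1] xor  r0, r3, r1 -> r0=0xc7
body[2] sub  r0, r3, r3 -> r0=0x00
body[3] xor  r0, r1, r5 -> r0=0x74
epilogue: pop r0=0xad, sp=0xa9
r1: callee-saved, written=False
r4: callee-saved, written=False
r6: caller-saved, written=True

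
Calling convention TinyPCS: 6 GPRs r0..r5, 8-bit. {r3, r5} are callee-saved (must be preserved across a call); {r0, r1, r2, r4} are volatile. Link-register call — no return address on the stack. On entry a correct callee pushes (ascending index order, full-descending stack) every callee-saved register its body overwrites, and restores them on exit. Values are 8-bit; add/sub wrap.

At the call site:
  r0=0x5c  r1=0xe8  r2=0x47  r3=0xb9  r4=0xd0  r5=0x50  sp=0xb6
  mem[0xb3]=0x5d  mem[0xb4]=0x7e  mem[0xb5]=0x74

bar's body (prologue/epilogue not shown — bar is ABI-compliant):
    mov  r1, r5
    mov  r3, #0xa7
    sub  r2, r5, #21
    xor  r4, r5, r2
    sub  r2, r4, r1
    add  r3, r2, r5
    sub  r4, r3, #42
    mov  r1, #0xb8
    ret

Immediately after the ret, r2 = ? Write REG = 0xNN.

prologue: push r3 -> mem[0xb5]=0xb9, sp=0xb5
body[0] mov  r1, r5 -> r1=0x50
body[1] mov  r3, #0xa7 -> r3=0xa7
body[2] sub  r2, r5, #21 -> r2=0x3b
body[3] xor  r4, r5, r2 -> r4=0x6b
body[4] sub  r2, r4, r1 -> r2=0x1b
body[5] add  r3, r2, r5 -> r3=0x6b
body[6] sub  r4, r3, #42 -> r4=0x41
body[7] mov  r1, #0xb8 -> r1=0xb8
epilogue: pop r3=0xb9, sp=0xb6
r2 is caller-saved -> body value

REG = 0x1b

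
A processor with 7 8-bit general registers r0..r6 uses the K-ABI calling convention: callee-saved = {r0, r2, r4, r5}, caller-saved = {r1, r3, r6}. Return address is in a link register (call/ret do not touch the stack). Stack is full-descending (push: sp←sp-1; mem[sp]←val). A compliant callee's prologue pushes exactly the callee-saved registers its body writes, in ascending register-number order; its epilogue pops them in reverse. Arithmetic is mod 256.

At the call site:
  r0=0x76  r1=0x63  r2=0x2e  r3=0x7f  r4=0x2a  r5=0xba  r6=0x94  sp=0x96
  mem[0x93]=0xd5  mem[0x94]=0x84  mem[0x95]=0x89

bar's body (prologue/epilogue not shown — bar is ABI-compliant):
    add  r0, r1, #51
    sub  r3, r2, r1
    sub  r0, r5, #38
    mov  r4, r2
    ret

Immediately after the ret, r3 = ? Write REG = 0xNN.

prologue: push r0 -> mem[0x95]=0x76, sp=0x95
prologue: push r4 -> mem[0x94]=0x2a, sp=0x94
body[0] add  r0, r1, #51 -> r0=0x96
body[1] sub  r3, r2, r1 -> r3=0xcb
body[2] sub  r0, r5, #38 -> r0=0x94
body[3] mov  r4, r2 -> r4=0x2e
epilogue: pop r4=0x2a, sp=0x95
epilogue: pop r0=0x76, sp=0x96
r3 is caller-saved -> body value

REG = 0xcb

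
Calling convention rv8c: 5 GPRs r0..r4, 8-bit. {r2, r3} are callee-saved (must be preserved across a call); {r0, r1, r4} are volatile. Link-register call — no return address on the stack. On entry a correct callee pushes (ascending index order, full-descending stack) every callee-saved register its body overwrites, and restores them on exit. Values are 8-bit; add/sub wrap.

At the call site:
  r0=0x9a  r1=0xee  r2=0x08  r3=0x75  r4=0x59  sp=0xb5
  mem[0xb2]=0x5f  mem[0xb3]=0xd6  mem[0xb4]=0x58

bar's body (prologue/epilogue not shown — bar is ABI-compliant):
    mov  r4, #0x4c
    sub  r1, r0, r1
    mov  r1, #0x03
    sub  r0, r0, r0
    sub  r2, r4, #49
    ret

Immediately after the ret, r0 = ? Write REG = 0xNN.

prologue: push r2 -> mem[0xb4]=0x08, sp=0xb4
body[0] mov  r4, #0x4c -> r4=0x4c
body[1] sub  r1, r0, r1 -> r1=0xac
body[2] mov  r1, #0x03 -> r1=0x03
body[3] sub  r0, r0, r0 -> r0=0x00
body[4] sub  r2, r4, #49 -> r2=0x1b
epilogue: pop r2=0x08, sp=0xb5
r0 is caller-saved -> body value

REG = 0x00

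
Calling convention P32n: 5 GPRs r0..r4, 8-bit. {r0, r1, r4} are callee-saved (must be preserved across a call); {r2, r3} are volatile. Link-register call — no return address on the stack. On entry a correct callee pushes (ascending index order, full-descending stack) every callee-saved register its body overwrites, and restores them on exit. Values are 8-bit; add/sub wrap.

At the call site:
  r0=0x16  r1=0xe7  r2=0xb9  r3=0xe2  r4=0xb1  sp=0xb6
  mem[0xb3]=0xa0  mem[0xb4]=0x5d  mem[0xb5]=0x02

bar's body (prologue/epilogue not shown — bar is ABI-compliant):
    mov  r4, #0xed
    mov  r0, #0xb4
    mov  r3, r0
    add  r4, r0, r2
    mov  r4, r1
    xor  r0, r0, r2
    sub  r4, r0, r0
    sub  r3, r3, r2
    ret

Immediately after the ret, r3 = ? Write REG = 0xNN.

REG = 0xfb

prologue: push r0 -> mem[0xb5]=0x16, sp=0xb5
prologue: push r4 -> mem[0xb4]=0xb1, sp=0xb4
body[0] mov  r4, #0xed -> r4=0xed
body[1] mov  r0, #0xb4 -> r0=0xb4
body[2] mov  r3, r0 -> r3=0xb4
body[3] add  r4, r0, r2 -> r4=0x6d
body[4] mov  r4, r1 -> r4=0xe7
body[5] xor  r0, r0, r2 -> r0=0x0d
body[6] sub  r4, r0, r0 -> r4=0x00
body[7] sub  r3, r3, r2 -> r3=0xfb
epilogue: pop r4=0xb1, sp=0xb5
epilogue: pop r0=0x16, sp=0xb6
r3 is caller-saved -> body value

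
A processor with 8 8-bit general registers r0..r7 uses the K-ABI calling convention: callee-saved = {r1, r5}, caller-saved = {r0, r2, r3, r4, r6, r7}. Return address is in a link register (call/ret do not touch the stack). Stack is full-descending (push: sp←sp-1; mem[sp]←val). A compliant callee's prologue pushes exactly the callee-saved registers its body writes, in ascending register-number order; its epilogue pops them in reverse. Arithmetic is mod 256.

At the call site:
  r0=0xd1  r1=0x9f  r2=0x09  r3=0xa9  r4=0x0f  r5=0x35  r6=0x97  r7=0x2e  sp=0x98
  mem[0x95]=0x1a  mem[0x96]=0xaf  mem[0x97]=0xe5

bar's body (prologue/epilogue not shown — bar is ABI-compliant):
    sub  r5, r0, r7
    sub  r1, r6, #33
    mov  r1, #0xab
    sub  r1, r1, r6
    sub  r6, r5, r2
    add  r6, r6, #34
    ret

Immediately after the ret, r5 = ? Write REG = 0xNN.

prologue: push r1 -> mem[0x97]=0x9f, sp=0x97
prologue: push r5 -> mem[0x96]=0x35, sp=0x96
body[0] sub  r5, r0, r7 -> r5=0xa3
body[1] sub  r1, r6, #33 -> r1=0x76
body[2] mov  r1, #0xab -> r1=0xab
body[3] sub  r1, r1, r6 -> r1=0x14
body[4] sub  r6, r5, r2 -> r6=0x9a
body[5] add  r6, r6, #34 -> r6=0xbc
epilogue: pop r5=0x35, sp=0x97
epilogue: pop r1=0x9f, sp=0x98
r5 is callee-saved -> restored

REG = 0x35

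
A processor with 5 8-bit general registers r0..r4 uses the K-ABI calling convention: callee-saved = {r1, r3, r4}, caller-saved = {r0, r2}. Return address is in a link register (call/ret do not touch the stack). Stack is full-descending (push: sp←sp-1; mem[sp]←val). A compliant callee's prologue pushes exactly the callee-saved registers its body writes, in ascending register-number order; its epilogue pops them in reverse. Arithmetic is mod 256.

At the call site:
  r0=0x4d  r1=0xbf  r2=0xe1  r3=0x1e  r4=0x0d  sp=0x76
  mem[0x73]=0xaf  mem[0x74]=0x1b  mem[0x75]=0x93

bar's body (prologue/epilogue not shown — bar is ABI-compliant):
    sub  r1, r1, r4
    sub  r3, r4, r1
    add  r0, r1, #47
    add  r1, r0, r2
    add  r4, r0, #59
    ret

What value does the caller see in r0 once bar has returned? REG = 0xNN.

prologue: push r1 -> mem[0x75]=0xbf, sp=0x75
prologue: push r3 -> mem[0x74]=0x1e, sp=0x74
prologue: push r4 -> mem[0x73]=0x0d, sp=0x73
body[0] sub  r1, r1, r4 -> r1=0xb2
body[1] sub  r3, r4, r1 -> r3=0x5b
body[2] add  r0, r1, #47 -> r0=0xe1
body[3] add  r1, r0, r2 -> r1=0xc2
body[4] add  r4, r0, #59 -> r4=0x1c
epilogue: pop r4=0x0d, sp=0x74
epilogue: pop r3=0x1e, sp=0x75
epilogue: pop r1=0xbf, sp=0x76
r0 is caller-saved -> body value

REG = 0xe1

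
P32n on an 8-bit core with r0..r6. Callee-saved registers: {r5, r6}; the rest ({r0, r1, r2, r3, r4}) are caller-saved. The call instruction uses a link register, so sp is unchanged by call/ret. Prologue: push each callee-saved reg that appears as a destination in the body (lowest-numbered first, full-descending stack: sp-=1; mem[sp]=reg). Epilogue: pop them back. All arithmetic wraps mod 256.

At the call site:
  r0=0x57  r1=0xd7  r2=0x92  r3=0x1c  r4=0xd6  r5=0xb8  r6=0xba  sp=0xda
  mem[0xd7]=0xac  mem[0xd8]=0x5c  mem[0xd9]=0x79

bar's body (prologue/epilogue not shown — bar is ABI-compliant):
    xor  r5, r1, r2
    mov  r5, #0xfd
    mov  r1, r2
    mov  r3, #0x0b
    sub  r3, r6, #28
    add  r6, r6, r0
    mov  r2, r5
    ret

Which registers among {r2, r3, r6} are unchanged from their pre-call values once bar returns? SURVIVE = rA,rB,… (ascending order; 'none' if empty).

SURVIVE = r6

prologue: push r5 → mem[0xd9]=0xb8, sp=0xd9
prologue: push r6 → mem[0xd8]=0xba, sp=0xd8
body[0] xor  r5, r1, r2 → r5=0x45
body[1] mov  r5, #0xfd → r5=0xfd
body[2] mov  r1, r2 → r1=0x92
body[3] mov  r3, #0x0b → r3=0x0b
body[4] sub  r3, r6, #28 → r3=0x9e
body[5] add  r6, r6, r0 → r6=0x11
body[6] mov  r2, r5 → r2=0xfd
epilogue: pop r6=0xba, sp=0xd9
epilogue: pop r5=0xb8, sp=0xda
r2: caller-saved, written=True
r3: caller-saved, written=True
r6: callee-saved, written=True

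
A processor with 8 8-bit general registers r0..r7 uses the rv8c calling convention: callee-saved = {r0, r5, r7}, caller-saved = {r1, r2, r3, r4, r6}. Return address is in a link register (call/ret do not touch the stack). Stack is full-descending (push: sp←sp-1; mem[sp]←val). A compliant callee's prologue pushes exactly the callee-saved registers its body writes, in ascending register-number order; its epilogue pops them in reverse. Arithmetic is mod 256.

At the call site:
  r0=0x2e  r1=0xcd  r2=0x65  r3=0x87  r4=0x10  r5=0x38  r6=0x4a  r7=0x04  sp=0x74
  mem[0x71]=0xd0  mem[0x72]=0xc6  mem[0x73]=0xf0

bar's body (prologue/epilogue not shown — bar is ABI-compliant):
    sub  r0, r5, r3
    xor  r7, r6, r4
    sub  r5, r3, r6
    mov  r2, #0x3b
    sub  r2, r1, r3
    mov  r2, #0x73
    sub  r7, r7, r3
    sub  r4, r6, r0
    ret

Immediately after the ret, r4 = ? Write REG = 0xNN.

REG = 0x99

prologue: push r0 → mem[0x73]=0x2e, sp=0x73
prologue: push r5 → mem[0x72]=0x38, sp=0x72
prologue: push r7 → mem[0x71]=0x04, sp=0x71
body[0] sub  r0, r5, r3 → r0=0xb1
body[1] xor  r7, r6, r4 → r7=0x5a
body[2] sub  r5, r3, r6 → r5=0x3d
body[3] mov  r2, #0x3b → r2=0x3b
body[4] sub  r2, r1, r3 → r2=0x46
body[5] mov  r2, #0x73 → r2=0x73
body[6] sub  r7, r7, r3 → r7=0xd3
body[7] sub  r4, r6, r0 → r4=0x99
epilogue: pop r7=0x04, sp=0x72
epilogue: pop r5=0x38, sp=0x73
epilogue: pop r0=0x2e, sp=0x74
r4 is caller-saved → body value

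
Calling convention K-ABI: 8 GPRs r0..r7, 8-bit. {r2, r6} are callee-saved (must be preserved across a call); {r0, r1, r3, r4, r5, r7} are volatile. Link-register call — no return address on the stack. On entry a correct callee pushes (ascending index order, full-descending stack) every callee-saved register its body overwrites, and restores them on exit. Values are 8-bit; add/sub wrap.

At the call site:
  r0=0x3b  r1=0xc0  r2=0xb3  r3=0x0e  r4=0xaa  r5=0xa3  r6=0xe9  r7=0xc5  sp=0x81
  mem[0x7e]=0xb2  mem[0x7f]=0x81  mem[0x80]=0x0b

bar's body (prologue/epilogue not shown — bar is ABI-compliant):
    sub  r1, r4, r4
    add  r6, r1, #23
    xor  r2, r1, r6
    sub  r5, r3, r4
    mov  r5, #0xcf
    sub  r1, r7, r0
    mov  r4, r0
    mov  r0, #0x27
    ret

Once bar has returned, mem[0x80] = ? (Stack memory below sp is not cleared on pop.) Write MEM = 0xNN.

MEM = 0xb3

prologue: push r2 → mem[0x80]=0xb3, sp=0x80
prologue: push r6 → mem[0x7f]=0xe9, sp=0x7f
body[0] sub  r1, r4, r4 → r1=0x00
body[1] add  r6, r1, #23 → r6=0x17
body[2] xor  r2, r1, r6 → r2=0x17
body[3] sub  r5, r3, r4 → r5=0x64
body[4] mov  r5, #0xcf → r5=0xcf
body[5] sub  r1, r7, r0 → r1=0x8a
body[6] mov  r4, r0 → r4=0x3b
body[7] mov  r0, #0x27 → r0=0x27
epilogue: pop r6=0xe9, sp=0x80
epilogue: pop r2=0xb3, sp=0x81
prologue pushed ['r2', 'r6'] at ['0x80', '0x7f']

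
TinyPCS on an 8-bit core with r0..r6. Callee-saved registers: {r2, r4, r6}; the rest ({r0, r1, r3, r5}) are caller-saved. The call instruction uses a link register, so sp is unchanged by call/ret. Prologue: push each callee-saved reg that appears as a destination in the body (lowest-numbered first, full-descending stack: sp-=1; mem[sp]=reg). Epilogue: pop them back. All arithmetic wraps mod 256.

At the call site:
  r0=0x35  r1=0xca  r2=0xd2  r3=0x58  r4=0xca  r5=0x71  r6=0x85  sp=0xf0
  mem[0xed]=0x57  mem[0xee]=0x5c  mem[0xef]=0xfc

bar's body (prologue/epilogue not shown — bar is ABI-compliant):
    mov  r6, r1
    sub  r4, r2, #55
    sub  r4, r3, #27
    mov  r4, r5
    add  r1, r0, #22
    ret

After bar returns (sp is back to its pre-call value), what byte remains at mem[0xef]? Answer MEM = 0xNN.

prologue: push r4 → mem[0xef]=0xca, sp=0xef
prologue: push r6 → mem[0xee]=0x85, sp=0xee
body[0] mov  r6, r1 → r6=0xca
body[1] sub  r4, r2, #55 → r4=0x9b
body[2] sub  r4, r3, #27 → r4=0x3d
body[3] mov  r4, r5 → r4=0x71
body[4] add  r1, r0, #22 → r1=0x4b
epilogue: pop r6=0x85, sp=0xef
epilogue: pop r4=0xca, sp=0xf0
prologue pushed ['r4', 'r6'] at ['0xef', '0xee']

MEM = 0xca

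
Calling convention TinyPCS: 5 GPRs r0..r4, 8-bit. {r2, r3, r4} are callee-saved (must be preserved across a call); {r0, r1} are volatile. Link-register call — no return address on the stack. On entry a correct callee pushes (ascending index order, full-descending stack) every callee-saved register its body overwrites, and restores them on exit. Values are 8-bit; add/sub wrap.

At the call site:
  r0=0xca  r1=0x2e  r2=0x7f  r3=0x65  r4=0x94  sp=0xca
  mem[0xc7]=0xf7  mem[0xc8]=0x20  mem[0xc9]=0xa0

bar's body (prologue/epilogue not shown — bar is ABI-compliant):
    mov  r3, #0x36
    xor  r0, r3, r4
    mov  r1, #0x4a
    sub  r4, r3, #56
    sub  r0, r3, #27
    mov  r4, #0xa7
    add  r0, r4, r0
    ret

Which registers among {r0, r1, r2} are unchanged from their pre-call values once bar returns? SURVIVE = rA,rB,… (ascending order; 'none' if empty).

prologue: push r3 → mem[0xc9]=0x65, sp=0xc9
prologue: push r4 → mem[0xc8]=0x94, sp=0xc8
body[0] mov  r3, #0x36 → r3=0x36
body[1] xor  r0, r3, r4 → r0=0xa2
body[2] mov  r1, #0x4a → r1=0x4a
body[3] sub  r4, r3, #56 → r4=0xfe
body[4] sub  r0, r3, #27 → r0=0x1b
body[5] mov  r4, #0xa7 → r4=0xa7
body[6] add  r0, r4, r0 → r0=0xc2
epilogue: pop r4=0x94, sp=0xc9
epilogue: pop r3=0x65, sp=0xca
r0: caller-saved, written=True
r1: caller-saved, written=True
r2: callee-saved, written=False

SURVIVE = r2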